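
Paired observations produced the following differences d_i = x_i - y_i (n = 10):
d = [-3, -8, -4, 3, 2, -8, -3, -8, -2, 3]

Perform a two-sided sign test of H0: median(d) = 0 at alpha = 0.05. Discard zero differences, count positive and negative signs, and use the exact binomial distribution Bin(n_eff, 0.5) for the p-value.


Step 1: Discard zero differences. Original n = 10; n_eff = number of nonzero differences = 10.
Nonzero differences (with sign): -3, -8, -4, +3, +2, -8, -3, -8, -2, +3
Step 2: Count signs: positive = 3, negative = 7.
Step 3: Under H0: P(positive) = 0.5, so the number of positives S ~ Bin(10, 0.5).
Step 4: Two-sided exact p-value = sum of Bin(10,0.5) probabilities at or below the observed probability = 0.343750.
Step 5: alpha = 0.05. fail to reject H0.

n_eff = 10, pos = 3, neg = 7, p = 0.343750, fail to reject H0.


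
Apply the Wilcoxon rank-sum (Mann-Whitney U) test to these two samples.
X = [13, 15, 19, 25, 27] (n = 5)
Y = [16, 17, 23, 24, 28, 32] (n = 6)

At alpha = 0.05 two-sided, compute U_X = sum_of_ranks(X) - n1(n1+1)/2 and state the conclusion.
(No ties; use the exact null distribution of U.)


Step 1: Combine and sort all 11 observations; assign midranks.
sorted (value, group): (13,X), (15,X), (16,Y), (17,Y), (19,X), (23,Y), (24,Y), (25,X), (27,X), (28,Y), (32,Y)
ranks: 13->1, 15->2, 16->3, 17->4, 19->5, 23->6, 24->7, 25->8, 27->9, 28->10, 32->11
Step 2: Rank sum for X: R1 = 1 + 2 + 5 + 8 + 9 = 25.
Step 3: U_X = R1 - n1(n1+1)/2 = 25 - 5*6/2 = 25 - 15 = 10.
       U_Y = n1*n2 - U_X = 30 - 10 = 20.
Step 4: No ties, so the exact null distribution of U (based on enumerating the C(11,5) = 462 equally likely rank assignments) gives the two-sided p-value.
Step 5: p-value = 0.428571; compare to alpha = 0.05. fail to reject H0.

U_X = 10, p = 0.428571, fail to reject H0 at alpha = 0.05.


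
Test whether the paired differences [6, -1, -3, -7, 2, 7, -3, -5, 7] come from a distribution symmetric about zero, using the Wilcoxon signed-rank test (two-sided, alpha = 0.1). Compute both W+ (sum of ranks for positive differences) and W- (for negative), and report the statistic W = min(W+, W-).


Step 1: Drop any zero differences (none here) and take |d_i|.
|d| = [6, 1, 3, 7, 2, 7, 3, 5, 7]
Step 2: Midrank |d_i| (ties get averaged ranks).
ranks: |6|->6, |1|->1, |3|->3.5, |7|->8, |2|->2, |7|->8, |3|->3.5, |5|->5, |7|->8
Step 3: Attach original signs; sum ranks with positive sign and with negative sign.
W+ = 6 + 2 + 8 + 8 = 24
W- = 1 + 3.5 + 8 + 3.5 + 5 = 21
(Check: W+ + W- = 45 should equal n(n+1)/2 = 45.)
Step 4: Test statistic W = min(W+, W-) = 21.
Step 5: Ties in |d|, so use the tie-corrected normal approximation.
        E[W] = n(n+1)/4 = 9*10/4 = 22.5.
        Tie groups: |d|=3 (t=2), |d|=7 (t=3); sum(t^3 - t) = 30.
        Var[W] = n(n+1)(2n+1)/24 - sum(t^3-t)/48 = 1710/24 - 30/48 = 70.625.
        z = (W - E[W]) / sqrt(Var[W]) = (21 - 22.5) / 8.4039 = -0.1785.
        Two-sided p = 2*Phi(z) = 0.858339.
Step 6: alpha = 0.1. fail to reject H0.

W+ = 24, W- = 21, W = min = 21, p = 0.858339, fail to reject H0.


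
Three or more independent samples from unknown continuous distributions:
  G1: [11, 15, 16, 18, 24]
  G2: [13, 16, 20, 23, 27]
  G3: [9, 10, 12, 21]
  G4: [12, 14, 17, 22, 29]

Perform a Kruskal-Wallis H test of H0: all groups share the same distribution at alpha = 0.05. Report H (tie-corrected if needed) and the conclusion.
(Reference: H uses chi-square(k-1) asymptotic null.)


Step 1: Combine all N = 19 observations and assign midranks.
sorted (value, group, rank): (9,G3,1), (10,G3,2), (11,G1,3), (12,G3,4.5), (12,G4,4.5), (13,G2,6), (14,G4,7), (15,G1,8), (16,G1,9.5), (16,G2,9.5), (17,G4,11), (18,G1,12), (20,G2,13), (21,G3,14), (22,G4,15), (23,G2,16), (24,G1,17), (27,G2,18), (29,G4,19)
Step 2: Sum ranks within each group.
R_1 = 49.5 (n_1 = 5)
R_2 = 62.5 (n_2 = 5)
R_3 = 21.5 (n_3 = 4)
R_4 = 56.5 (n_4 = 5)
Step 3: H = 12/(N(N+1)) * sum(R_i^2/n_i) - 3(N+1)
     = 12/(19*20) * (49.5^2/5 + 62.5^2/5 + 21.5^2/4 + 56.5^2/5) - 3*20
     = 0.031579 * 2025.31 - 60
     = 3.957237.
Step 4: Ties present; correction factor C = 1 - 12/(19^3 - 19) = 0.998246. Corrected H = 3.957237 / 0.998246 = 3.964192.
Step 5: Under H0, H ~ chi^2(3); p-value = 0.265357.
Step 6: alpha = 0.05. fail to reject H0.

H = 3.9642, df = 3, p = 0.265357, fail to reject H0.


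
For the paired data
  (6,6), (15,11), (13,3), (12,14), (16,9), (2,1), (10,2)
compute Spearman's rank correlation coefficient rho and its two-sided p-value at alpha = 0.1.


Step 1: Rank x and y separately (midranks; no ties here).
rank(x): 6->2, 15->6, 13->5, 12->4, 16->7, 2->1, 10->3
rank(y): 6->4, 11->6, 3->3, 14->7, 9->5, 1->1, 2->2
Step 2: d_i = R_x(i) - R_y(i); compute d_i^2.
  (2-4)^2=4, (6-6)^2=0, (5-3)^2=4, (4-7)^2=9, (7-5)^2=4, (1-1)^2=0, (3-2)^2=1
sum(d^2) = 22.
Step 3: rho = 1 - 6*22 / (7*(7^2 - 1)) = 1 - 132/336 = 0.607143.
Step 4: Under H0, t = rho * sqrt((n-2)/(1-rho^2)) = 1.7086 ~ t(5).
Step 5: Two-sided p-value from the t-distribution with 5 df = 0.148231.
Step 6: alpha = 0.1. fail to reject H0.

rho = 0.6071, p = 0.148231, fail to reject H0 at alpha = 0.1.


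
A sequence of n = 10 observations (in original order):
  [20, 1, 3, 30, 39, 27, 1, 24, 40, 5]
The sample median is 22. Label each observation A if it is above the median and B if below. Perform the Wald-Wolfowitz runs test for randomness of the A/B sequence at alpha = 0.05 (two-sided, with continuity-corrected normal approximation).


Step 1: Compute median = 22; label A = above, B = below.
Labels in order: BBBAAABAAB  (n_A = 5, n_B = 5)
Step 2: Count runs R = 5.
Step 3: Under H0 (random ordering), E[R] = 2*n_A*n_B/(n_A+n_B) + 1 = 2*5*5/10 + 1 = 6.0000.
        Var[R] = 2*n_A*n_B*(2*n_A*n_B - n_A - n_B) / ((n_A+n_B)^2 * (n_A+n_B-1)) = 2000/900 = 2.2222.
        SD[R] = 1.4907.
Step 4: Continuity-corrected z = (R + 0.5 - E[R]) / SD[R] = (5 + 0.5 - 6.0000) / 1.4907 = -0.3354.
Step 5: Two-sided p-value via normal approximation = 2*(1 - Phi(|z|)) = 0.737316.
Step 6: alpha = 0.05. fail to reject H0.

R = 5, z = -0.3354, p = 0.737316, fail to reject H0.


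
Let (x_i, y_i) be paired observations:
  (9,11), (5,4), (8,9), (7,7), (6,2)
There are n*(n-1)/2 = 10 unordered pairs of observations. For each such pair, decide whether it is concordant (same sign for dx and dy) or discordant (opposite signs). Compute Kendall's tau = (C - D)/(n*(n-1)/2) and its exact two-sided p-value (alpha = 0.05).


Step 1: Enumerate the 10 unordered pairs (i,j) with i<j and classify each by sign(x_j-x_i) * sign(y_j-y_i).
  (1,2):dx=-4,dy=-7->C; (1,3):dx=-1,dy=-2->C; (1,4):dx=-2,dy=-4->C; (1,5):dx=-3,dy=-9->C
  (2,3):dx=+3,dy=+5->C; (2,4):dx=+2,dy=+3->C; (2,5):dx=+1,dy=-2->D; (3,4):dx=-1,dy=-2->C
  (3,5):dx=-2,dy=-7->C; (4,5):dx=-1,dy=-5->C
Step 2: C = 9, D = 1, total pairs = 10.
Step 3: tau = (C - D)/(n(n-1)/2) = (9 - 1)/10 = 0.800000.
Step 4: Exact two-sided p-value (enumerate n! = 120 permutations of y under H0): p = 0.083333.
Step 5: alpha = 0.05. fail to reject H0.

tau_b = 0.8000 (C=9, D=1), p = 0.083333, fail to reject H0.


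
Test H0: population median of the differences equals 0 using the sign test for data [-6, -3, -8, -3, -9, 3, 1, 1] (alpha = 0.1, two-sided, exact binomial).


Step 1: Discard zero differences. Original n = 8; n_eff = number of nonzero differences = 8.
Nonzero differences (with sign): -6, -3, -8, -3, -9, +3, +1, +1
Step 2: Count signs: positive = 3, negative = 5.
Step 3: Under H0: P(positive) = 0.5, so the number of positives S ~ Bin(8, 0.5).
Step 4: Two-sided exact p-value = sum of Bin(8,0.5) probabilities at or below the observed probability = 0.726562.
Step 5: alpha = 0.1. fail to reject H0.

n_eff = 8, pos = 3, neg = 5, p = 0.726562, fail to reject H0.


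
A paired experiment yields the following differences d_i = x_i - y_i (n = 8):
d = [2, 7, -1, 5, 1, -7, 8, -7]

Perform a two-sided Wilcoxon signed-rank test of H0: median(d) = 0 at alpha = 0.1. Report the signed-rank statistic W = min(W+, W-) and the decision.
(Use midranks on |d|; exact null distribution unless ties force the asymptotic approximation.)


Step 1: Drop any zero differences (none here) and take |d_i|.
|d| = [2, 7, 1, 5, 1, 7, 8, 7]
Step 2: Midrank |d_i| (ties get averaged ranks).
ranks: |2|->3, |7|->6, |1|->1.5, |5|->4, |1|->1.5, |7|->6, |8|->8, |7|->6
Step 3: Attach original signs; sum ranks with positive sign and with negative sign.
W+ = 3 + 6 + 4 + 1.5 + 8 = 22.5
W- = 1.5 + 6 + 6 = 13.5
(Check: W+ + W- = 36 should equal n(n+1)/2 = 36.)
Step 4: Test statistic W = min(W+, W-) = 13.5.
Step 5: Ties in |d|, so use the tie-corrected normal approximation.
        E[W] = n(n+1)/4 = 8*9/4 = 18.
        Tie groups: |d|=1 (t=2), |d|=7 (t=3); sum(t^3 - t) = 30.
        Var[W] = n(n+1)(2n+1)/24 - sum(t^3-t)/48 = 1224/24 - 30/48 = 50.375.
        z = (W - E[W]) / sqrt(Var[W]) = (13.5 - 18) / 7.0975 = -0.6340.
        Two-sided p = 2*Phi(z) = 0.526066.
Step 6: alpha = 0.1. fail to reject H0.

W+ = 22.5, W- = 13.5, W = min = 13.5, p = 0.526066, fail to reject H0.


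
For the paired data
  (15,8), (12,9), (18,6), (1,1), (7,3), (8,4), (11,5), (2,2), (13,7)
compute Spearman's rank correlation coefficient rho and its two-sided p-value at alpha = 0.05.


Step 1: Rank x and y separately (midranks; no ties here).
rank(x): 15->8, 12->6, 18->9, 1->1, 7->3, 8->4, 11->5, 2->2, 13->7
rank(y): 8->8, 9->9, 6->6, 1->1, 3->3, 4->4, 5->5, 2->2, 7->7
Step 2: d_i = R_x(i) - R_y(i); compute d_i^2.
  (8-8)^2=0, (6-9)^2=9, (9-6)^2=9, (1-1)^2=0, (3-3)^2=0, (4-4)^2=0, (5-5)^2=0, (2-2)^2=0, (7-7)^2=0
sum(d^2) = 18.
Step 3: rho = 1 - 6*18 / (9*(9^2 - 1)) = 1 - 108/720 = 0.850000.
Step 4: Under H0, t = rho * sqrt((n-2)/(1-rho^2)) = 4.2691 ~ t(7).
Step 5: Two-sided p-value from the t-distribution with 7 df = 0.003705.
Step 6: alpha = 0.05. reject H0.

rho = 0.8500, p = 0.003705, reject H0 at alpha = 0.05.


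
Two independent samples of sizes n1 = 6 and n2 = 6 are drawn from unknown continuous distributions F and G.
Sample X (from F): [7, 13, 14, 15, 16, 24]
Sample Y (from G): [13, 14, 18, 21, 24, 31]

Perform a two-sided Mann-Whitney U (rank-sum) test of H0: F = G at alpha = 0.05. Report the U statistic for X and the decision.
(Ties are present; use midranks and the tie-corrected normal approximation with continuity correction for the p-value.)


Step 1: Combine and sort all 12 observations; assign midranks.
sorted (value, group): (7,X), (13,X), (13,Y), (14,X), (14,Y), (15,X), (16,X), (18,Y), (21,Y), (24,X), (24,Y), (31,Y)
ranks: 7->1, 13->2.5, 13->2.5, 14->4.5, 14->4.5, 15->6, 16->7, 18->8, 21->9, 24->10.5, 24->10.5, 31->12
Step 2: Rank sum for X: R1 = 1 + 2.5 + 4.5 + 6 + 7 + 10.5 = 31.5.
Step 3: U_X = R1 - n1(n1+1)/2 = 31.5 - 6*7/2 = 31.5 - 21 = 10.5.
       U_Y = n1*n2 - U_X = 36 - 10.5 = 25.5.
Step 4: Ties are present, so use the tie-corrected normal approximation (with continuity correction) for the p-value.
Step 5: p-value = 0.259818; compare to alpha = 0.05. fail to reject H0.

U_X = 10.5, p = 0.259818, fail to reject H0 at alpha = 0.05.


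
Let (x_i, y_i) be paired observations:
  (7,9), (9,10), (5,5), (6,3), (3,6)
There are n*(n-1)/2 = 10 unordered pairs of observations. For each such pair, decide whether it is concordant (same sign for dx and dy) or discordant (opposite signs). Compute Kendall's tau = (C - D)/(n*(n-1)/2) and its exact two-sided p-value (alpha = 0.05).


Step 1: Enumerate the 10 unordered pairs (i,j) with i<j and classify each by sign(x_j-x_i) * sign(y_j-y_i).
  (1,2):dx=+2,dy=+1->C; (1,3):dx=-2,dy=-4->C; (1,4):dx=-1,dy=-6->C; (1,5):dx=-4,dy=-3->C
  (2,3):dx=-4,dy=-5->C; (2,4):dx=-3,dy=-7->C; (2,5):dx=-6,dy=-4->C; (3,4):dx=+1,dy=-2->D
  (3,5):dx=-2,dy=+1->D; (4,5):dx=-3,dy=+3->D
Step 2: C = 7, D = 3, total pairs = 10.
Step 3: tau = (C - D)/(n(n-1)/2) = (7 - 3)/10 = 0.400000.
Step 4: Exact two-sided p-value (enumerate n! = 120 permutations of y under H0): p = 0.483333.
Step 5: alpha = 0.05. fail to reject H0.

tau_b = 0.4000 (C=7, D=3), p = 0.483333, fail to reject H0.


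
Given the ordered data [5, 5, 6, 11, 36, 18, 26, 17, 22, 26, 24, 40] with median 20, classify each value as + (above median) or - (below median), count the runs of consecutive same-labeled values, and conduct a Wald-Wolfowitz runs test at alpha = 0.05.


Step 1: Compute median = 20; label A = above, B = below.
Labels in order: BBBBABABAAAA  (n_A = 6, n_B = 6)
Step 2: Count runs R = 6.
Step 3: Under H0 (random ordering), E[R] = 2*n_A*n_B/(n_A+n_B) + 1 = 2*6*6/12 + 1 = 7.0000.
        Var[R] = 2*n_A*n_B*(2*n_A*n_B - n_A - n_B) / ((n_A+n_B)^2 * (n_A+n_B-1)) = 4320/1584 = 2.7273.
        SD[R] = 1.6514.
Step 4: Continuity-corrected z = (R + 0.5 - E[R]) / SD[R] = (6 + 0.5 - 7.0000) / 1.6514 = -0.3028.
Step 5: Two-sided p-value via normal approximation = 2*(1 - Phi(|z|)) = 0.762069.
Step 6: alpha = 0.05. fail to reject H0.

R = 6, z = -0.3028, p = 0.762069, fail to reject H0.


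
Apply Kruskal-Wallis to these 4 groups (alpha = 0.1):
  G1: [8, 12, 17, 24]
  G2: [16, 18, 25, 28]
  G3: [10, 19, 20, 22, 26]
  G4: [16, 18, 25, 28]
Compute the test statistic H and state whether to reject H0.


Step 1: Combine all N = 17 observations and assign midranks.
sorted (value, group, rank): (8,G1,1), (10,G3,2), (12,G1,3), (16,G2,4.5), (16,G4,4.5), (17,G1,6), (18,G2,7.5), (18,G4,7.5), (19,G3,9), (20,G3,10), (22,G3,11), (24,G1,12), (25,G2,13.5), (25,G4,13.5), (26,G3,15), (28,G2,16.5), (28,G4,16.5)
Step 2: Sum ranks within each group.
R_1 = 22 (n_1 = 4)
R_2 = 42 (n_2 = 4)
R_3 = 47 (n_3 = 5)
R_4 = 42 (n_4 = 4)
Step 3: H = 12/(N(N+1)) * sum(R_i^2/n_i) - 3(N+1)
     = 12/(17*18) * (22^2/4 + 42^2/4 + 47^2/5 + 42^2/4) - 3*18
     = 0.039216 * 1444.8 - 54
     = 2.658824.
Step 4: Ties present; correction factor C = 1 - 24/(17^3 - 17) = 0.995098. Corrected H = 2.658824 / 0.995098 = 2.671921.
Step 5: Under H0, H ~ chi^2(3); p-value = 0.445020.
Step 6: alpha = 0.1. fail to reject H0.

H = 2.6719, df = 3, p = 0.445020, fail to reject H0.


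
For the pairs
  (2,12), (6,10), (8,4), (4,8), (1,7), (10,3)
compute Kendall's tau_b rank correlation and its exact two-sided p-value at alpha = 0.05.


Step 1: Enumerate the 15 unordered pairs (i,j) with i<j and classify each by sign(x_j-x_i) * sign(y_j-y_i).
  (1,2):dx=+4,dy=-2->D; (1,3):dx=+6,dy=-8->D; (1,4):dx=+2,dy=-4->D; (1,5):dx=-1,dy=-5->C
  (1,6):dx=+8,dy=-9->D; (2,3):dx=+2,dy=-6->D; (2,4):dx=-2,dy=-2->C; (2,5):dx=-5,dy=-3->C
  (2,6):dx=+4,dy=-7->D; (3,4):dx=-4,dy=+4->D; (3,5):dx=-7,dy=+3->D; (3,6):dx=+2,dy=-1->D
  (4,5):dx=-3,dy=-1->C; (4,6):dx=+6,dy=-5->D; (5,6):dx=+9,dy=-4->D
Step 2: C = 4, D = 11, total pairs = 15.
Step 3: tau = (C - D)/(n(n-1)/2) = (4 - 11)/15 = -0.466667.
Step 4: Exact two-sided p-value (enumerate n! = 720 permutations of y under H0): p = 0.272222.
Step 5: alpha = 0.05. fail to reject H0.

tau_b = -0.4667 (C=4, D=11), p = 0.272222, fail to reject H0.


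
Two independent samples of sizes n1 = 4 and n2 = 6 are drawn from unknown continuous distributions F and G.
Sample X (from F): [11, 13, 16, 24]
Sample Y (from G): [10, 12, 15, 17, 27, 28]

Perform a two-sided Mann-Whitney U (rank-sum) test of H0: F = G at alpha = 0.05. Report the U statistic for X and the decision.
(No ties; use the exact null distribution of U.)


Step 1: Combine and sort all 10 observations; assign midranks.
sorted (value, group): (10,Y), (11,X), (12,Y), (13,X), (15,Y), (16,X), (17,Y), (24,X), (27,Y), (28,Y)
ranks: 10->1, 11->2, 12->3, 13->4, 15->5, 16->6, 17->7, 24->8, 27->9, 28->10
Step 2: Rank sum for X: R1 = 2 + 4 + 6 + 8 = 20.
Step 3: U_X = R1 - n1(n1+1)/2 = 20 - 4*5/2 = 20 - 10 = 10.
       U_Y = n1*n2 - U_X = 24 - 10 = 14.
Step 4: No ties, so the exact null distribution of U (based on enumerating the C(10,4) = 210 equally likely rank assignments) gives the two-sided p-value.
Step 5: p-value = 0.761905; compare to alpha = 0.05. fail to reject H0.

U_X = 10, p = 0.761905, fail to reject H0 at alpha = 0.05.


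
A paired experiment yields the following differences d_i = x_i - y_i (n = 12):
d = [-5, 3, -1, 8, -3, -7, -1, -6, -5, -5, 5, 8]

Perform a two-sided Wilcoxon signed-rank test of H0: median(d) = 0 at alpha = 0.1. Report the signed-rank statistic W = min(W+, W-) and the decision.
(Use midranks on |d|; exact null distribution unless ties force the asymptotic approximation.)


Step 1: Drop any zero differences (none here) and take |d_i|.
|d| = [5, 3, 1, 8, 3, 7, 1, 6, 5, 5, 5, 8]
Step 2: Midrank |d_i| (ties get averaged ranks).
ranks: |5|->6.5, |3|->3.5, |1|->1.5, |8|->11.5, |3|->3.5, |7|->10, |1|->1.5, |6|->9, |5|->6.5, |5|->6.5, |5|->6.5, |8|->11.5
Step 3: Attach original signs; sum ranks with positive sign and with negative sign.
W+ = 3.5 + 11.5 + 6.5 + 11.5 = 33
W- = 6.5 + 1.5 + 3.5 + 10 + 1.5 + 9 + 6.5 + 6.5 = 45
(Check: W+ + W- = 78 should equal n(n+1)/2 = 78.)
Step 4: Test statistic W = min(W+, W-) = 33.
Step 5: Ties in |d|, so use the tie-corrected normal approximation.
        E[W] = n(n+1)/4 = 12*13/4 = 39.
        Tie groups: |d|=1 (t=2), |d|=3 (t=2), |d|=5 (t=4), |d|=8 (t=2); sum(t^3 - t) = 78.
        Var[W] = n(n+1)(2n+1)/24 - sum(t^3-t)/48 = 3900/24 - 78/48 = 160.875.
        z = (W - E[W]) / sqrt(Var[W]) = (33 - 39) / 12.6837 = -0.4730.
        Two-sided p = 2*Phi(z) = 0.636178.
Step 6: alpha = 0.1. fail to reject H0.

W+ = 33, W- = 45, W = min = 33, p = 0.636178, fail to reject H0.


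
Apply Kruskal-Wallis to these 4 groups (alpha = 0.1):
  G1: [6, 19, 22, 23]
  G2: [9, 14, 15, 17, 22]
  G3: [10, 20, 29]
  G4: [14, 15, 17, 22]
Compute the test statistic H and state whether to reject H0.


Step 1: Combine all N = 16 observations and assign midranks.
sorted (value, group, rank): (6,G1,1), (9,G2,2), (10,G3,3), (14,G2,4.5), (14,G4,4.5), (15,G2,6.5), (15,G4,6.5), (17,G2,8.5), (17,G4,8.5), (19,G1,10), (20,G3,11), (22,G1,13), (22,G2,13), (22,G4,13), (23,G1,15), (29,G3,16)
Step 2: Sum ranks within each group.
R_1 = 39 (n_1 = 4)
R_2 = 34.5 (n_2 = 5)
R_3 = 30 (n_3 = 3)
R_4 = 32.5 (n_4 = 4)
Step 3: H = 12/(N(N+1)) * sum(R_i^2/n_i) - 3(N+1)
     = 12/(16*17) * (39^2/4 + 34.5^2/5 + 30^2/3 + 32.5^2/4) - 3*17
     = 0.044118 * 1182.36 - 51
     = 1.163051.
Step 4: Ties present; correction factor C = 1 - 42/(16^3 - 16) = 0.989706. Corrected H = 1.163051 / 0.989706 = 1.175149.
Step 5: Under H0, H ~ chi^2(3); p-value = 0.758971.
Step 6: alpha = 0.1. fail to reject H0.

H = 1.1751, df = 3, p = 0.758971, fail to reject H0.


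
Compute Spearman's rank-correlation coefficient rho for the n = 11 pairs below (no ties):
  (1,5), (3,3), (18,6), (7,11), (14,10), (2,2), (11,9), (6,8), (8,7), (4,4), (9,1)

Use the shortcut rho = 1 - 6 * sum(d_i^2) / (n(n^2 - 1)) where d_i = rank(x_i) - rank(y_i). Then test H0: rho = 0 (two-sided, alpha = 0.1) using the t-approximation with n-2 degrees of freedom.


Step 1: Rank x and y separately (midranks; no ties here).
rank(x): 1->1, 3->3, 18->11, 7->6, 14->10, 2->2, 11->9, 6->5, 8->7, 4->4, 9->8
rank(y): 5->5, 3->3, 6->6, 11->11, 10->10, 2->2, 9->9, 8->8, 7->7, 4->4, 1->1
Step 2: d_i = R_x(i) - R_y(i); compute d_i^2.
  (1-5)^2=16, (3-3)^2=0, (11-6)^2=25, (6-11)^2=25, (10-10)^2=0, (2-2)^2=0, (9-9)^2=0, (5-8)^2=9, (7-7)^2=0, (4-4)^2=0, (8-1)^2=49
sum(d^2) = 124.
Step 3: rho = 1 - 6*124 / (11*(11^2 - 1)) = 1 - 744/1320 = 0.436364.
Step 4: Under H0, t = rho * sqrt((n-2)/(1-rho^2)) = 1.4549 ~ t(9).
Step 5: Two-sided p-value from the t-distribution with 9 df = 0.179665.
Step 6: alpha = 0.1. fail to reject H0.

rho = 0.4364, p = 0.179665, fail to reject H0 at alpha = 0.1.


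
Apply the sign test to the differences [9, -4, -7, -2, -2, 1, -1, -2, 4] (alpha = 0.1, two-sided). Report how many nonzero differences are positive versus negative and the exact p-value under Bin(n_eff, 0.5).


Step 1: Discard zero differences. Original n = 9; n_eff = number of nonzero differences = 9.
Nonzero differences (with sign): +9, -4, -7, -2, -2, +1, -1, -2, +4
Step 2: Count signs: positive = 3, negative = 6.
Step 3: Under H0: P(positive) = 0.5, so the number of positives S ~ Bin(9, 0.5).
Step 4: Two-sided exact p-value = sum of Bin(9,0.5) probabilities at or below the observed probability = 0.507812.
Step 5: alpha = 0.1. fail to reject H0.

n_eff = 9, pos = 3, neg = 6, p = 0.507812, fail to reject H0.


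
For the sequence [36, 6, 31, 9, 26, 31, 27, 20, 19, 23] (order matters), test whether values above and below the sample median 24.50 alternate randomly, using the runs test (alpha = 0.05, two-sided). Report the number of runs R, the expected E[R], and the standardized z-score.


Step 1: Compute median = 24.50; label A = above, B = below.
Labels in order: ABABAAABBB  (n_A = 5, n_B = 5)
Step 2: Count runs R = 6.
Step 3: Under H0 (random ordering), E[R] = 2*n_A*n_B/(n_A+n_B) + 1 = 2*5*5/10 + 1 = 6.0000.
        Var[R] = 2*n_A*n_B*(2*n_A*n_B - n_A - n_B) / ((n_A+n_B)^2 * (n_A+n_B-1)) = 2000/900 = 2.2222.
        SD[R] = 1.4907.
Step 4: R = E[R], so z = 0 with no continuity correction.
Step 5: Two-sided p-value via normal approximation = 2*(1 - Phi(|z|)) = 1.000000.
Step 6: alpha = 0.05. fail to reject H0.

R = 6, z = 0.0000, p = 1.000000, fail to reject H0.


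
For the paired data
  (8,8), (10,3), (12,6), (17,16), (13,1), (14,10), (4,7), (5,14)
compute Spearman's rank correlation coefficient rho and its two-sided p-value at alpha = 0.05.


Step 1: Rank x and y separately (midranks; no ties here).
rank(x): 8->3, 10->4, 12->5, 17->8, 13->6, 14->7, 4->1, 5->2
rank(y): 8->5, 3->2, 6->3, 16->8, 1->1, 10->6, 7->4, 14->7
Step 2: d_i = R_x(i) - R_y(i); compute d_i^2.
  (3-5)^2=4, (4-2)^2=4, (5-3)^2=4, (8-8)^2=0, (6-1)^2=25, (7-6)^2=1, (1-4)^2=9, (2-7)^2=25
sum(d^2) = 72.
Step 3: rho = 1 - 6*72 / (8*(8^2 - 1)) = 1 - 432/504 = 0.142857.
Step 4: Under H0, t = rho * sqrt((n-2)/(1-rho^2)) = 0.3536 ~ t(6).
Step 5: Two-sided p-value from the t-distribution with 6 df = 0.735765.
Step 6: alpha = 0.05. fail to reject H0.

rho = 0.1429, p = 0.735765, fail to reject H0 at alpha = 0.05.


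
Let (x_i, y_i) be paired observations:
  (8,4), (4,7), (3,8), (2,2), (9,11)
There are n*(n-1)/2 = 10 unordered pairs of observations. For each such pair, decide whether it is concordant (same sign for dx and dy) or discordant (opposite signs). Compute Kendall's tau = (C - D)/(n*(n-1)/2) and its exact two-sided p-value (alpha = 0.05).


Step 1: Enumerate the 10 unordered pairs (i,j) with i<j and classify each by sign(x_j-x_i) * sign(y_j-y_i).
  (1,2):dx=-4,dy=+3->D; (1,3):dx=-5,dy=+4->D; (1,4):dx=-6,dy=-2->C; (1,5):dx=+1,dy=+7->C
  (2,3):dx=-1,dy=+1->D; (2,4):dx=-2,dy=-5->C; (2,5):dx=+5,dy=+4->C; (3,4):dx=-1,dy=-6->C
  (3,5):dx=+6,dy=+3->C; (4,5):dx=+7,dy=+9->C
Step 2: C = 7, D = 3, total pairs = 10.
Step 3: tau = (C - D)/(n(n-1)/2) = (7 - 3)/10 = 0.400000.
Step 4: Exact two-sided p-value (enumerate n! = 120 permutations of y under H0): p = 0.483333.
Step 5: alpha = 0.05. fail to reject H0.

tau_b = 0.4000 (C=7, D=3), p = 0.483333, fail to reject H0.


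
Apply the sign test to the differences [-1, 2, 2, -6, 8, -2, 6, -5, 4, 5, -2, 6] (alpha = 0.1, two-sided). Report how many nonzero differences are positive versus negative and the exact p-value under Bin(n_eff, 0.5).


Step 1: Discard zero differences. Original n = 12; n_eff = number of nonzero differences = 12.
Nonzero differences (with sign): -1, +2, +2, -6, +8, -2, +6, -5, +4, +5, -2, +6
Step 2: Count signs: positive = 7, negative = 5.
Step 3: Under H0: P(positive) = 0.5, so the number of positives S ~ Bin(12, 0.5).
Step 4: Two-sided exact p-value = sum of Bin(12,0.5) probabilities at or below the observed probability = 0.774414.
Step 5: alpha = 0.1. fail to reject H0.

n_eff = 12, pos = 7, neg = 5, p = 0.774414, fail to reject H0.


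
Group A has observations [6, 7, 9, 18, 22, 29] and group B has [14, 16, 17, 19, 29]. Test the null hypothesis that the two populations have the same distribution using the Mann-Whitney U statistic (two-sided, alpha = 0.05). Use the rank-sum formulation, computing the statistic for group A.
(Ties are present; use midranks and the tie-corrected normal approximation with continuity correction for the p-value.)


Step 1: Combine and sort all 11 observations; assign midranks.
sorted (value, group): (6,X), (7,X), (9,X), (14,Y), (16,Y), (17,Y), (18,X), (19,Y), (22,X), (29,X), (29,Y)
ranks: 6->1, 7->2, 9->3, 14->4, 16->5, 17->6, 18->7, 19->8, 22->9, 29->10.5, 29->10.5
Step 2: Rank sum for X: R1 = 1 + 2 + 3 + 7 + 9 + 10.5 = 32.5.
Step 3: U_X = R1 - n1(n1+1)/2 = 32.5 - 6*7/2 = 32.5 - 21 = 11.5.
       U_Y = n1*n2 - U_X = 30 - 11.5 = 18.5.
Step 4: Ties are present, so use the tie-corrected normal approximation (with continuity correction) for the p-value.
Step 5: p-value = 0.583025; compare to alpha = 0.05. fail to reject H0.

U_X = 11.5, p = 0.583025, fail to reject H0 at alpha = 0.05.


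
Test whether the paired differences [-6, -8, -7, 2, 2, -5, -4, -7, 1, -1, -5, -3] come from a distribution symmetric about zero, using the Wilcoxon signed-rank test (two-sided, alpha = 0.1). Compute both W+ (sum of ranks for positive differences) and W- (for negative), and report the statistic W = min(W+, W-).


Step 1: Drop any zero differences (none here) and take |d_i|.
|d| = [6, 8, 7, 2, 2, 5, 4, 7, 1, 1, 5, 3]
Step 2: Midrank |d_i| (ties get averaged ranks).
ranks: |6|->9, |8|->12, |7|->10.5, |2|->3.5, |2|->3.5, |5|->7.5, |4|->6, |7|->10.5, |1|->1.5, |1|->1.5, |5|->7.5, |3|->5
Step 3: Attach original signs; sum ranks with positive sign and with negative sign.
W+ = 3.5 + 3.5 + 1.5 = 8.5
W- = 9 + 12 + 10.5 + 7.5 + 6 + 10.5 + 1.5 + 7.5 + 5 = 69.5
(Check: W+ + W- = 78 should equal n(n+1)/2 = 78.)
Step 4: Test statistic W = min(W+, W-) = 8.5.
Step 5: Ties in |d|, so use the tie-corrected normal approximation.
        E[W] = n(n+1)/4 = 12*13/4 = 39.
        Tie groups: |d|=1 (t=2), |d|=2 (t=2), |d|=5 (t=2), |d|=7 (t=2); sum(t^3 - t) = 24.
        Var[W] = n(n+1)(2n+1)/24 - sum(t^3-t)/48 = 3900/24 - 24/48 = 162.
        z = (W - E[W]) / sqrt(Var[W]) = (8.5 - 39) / 12.7279 = -2.3963.
        Two-sided p = 2*Phi(z) = 0.016561.
Step 6: alpha = 0.1. reject H0.

W+ = 8.5, W- = 69.5, W = min = 8.5, p = 0.016561, reject H0.


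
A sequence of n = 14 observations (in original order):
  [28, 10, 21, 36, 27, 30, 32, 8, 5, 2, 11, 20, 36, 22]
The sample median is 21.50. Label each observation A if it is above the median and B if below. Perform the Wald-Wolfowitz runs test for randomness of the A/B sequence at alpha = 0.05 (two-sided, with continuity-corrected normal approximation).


Step 1: Compute median = 21.50; label A = above, B = below.
Labels in order: ABBAAAABBBBBAA  (n_A = 7, n_B = 7)
Step 2: Count runs R = 5.
Step 3: Under H0 (random ordering), E[R] = 2*n_A*n_B/(n_A+n_B) + 1 = 2*7*7/14 + 1 = 8.0000.
        Var[R] = 2*n_A*n_B*(2*n_A*n_B - n_A - n_B) / ((n_A+n_B)^2 * (n_A+n_B-1)) = 8232/2548 = 3.2308.
        SD[R] = 1.7974.
Step 4: Continuity-corrected z = (R + 0.5 - E[R]) / SD[R] = (5 + 0.5 - 8.0000) / 1.7974 = -1.3909.
Step 5: Two-sided p-value via normal approximation = 2*(1 - Phi(|z|)) = 0.164264.
Step 6: alpha = 0.05. fail to reject H0.

R = 5, z = -1.3909, p = 0.164264, fail to reject H0.


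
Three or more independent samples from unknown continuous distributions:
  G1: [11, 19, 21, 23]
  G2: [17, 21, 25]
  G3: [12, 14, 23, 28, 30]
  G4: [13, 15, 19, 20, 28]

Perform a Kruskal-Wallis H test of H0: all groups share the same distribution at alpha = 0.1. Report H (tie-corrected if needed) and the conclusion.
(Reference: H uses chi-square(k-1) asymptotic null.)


Step 1: Combine all N = 17 observations and assign midranks.
sorted (value, group, rank): (11,G1,1), (12,G3,2), (13,G4,3), (14,G3,4), (15,G4,5), (17,G2,6), (19,G1,7.5), (19,G4,7.5), (20,G4,9), (21,G1,10.5), (21,G2,10.5), (23,G1,12.5), (23,G3,12.5), (25,G2,14), (28,G3,15.5), (28,G4,15.5), (30,G3,17)
Step 2: Sum ranks within each group.
R_1 = 31.5 (n_1 = 4)
R_2 = 30.5 (n_2 = 3)
R_3 = 51 (n_3 = 5)
R_4 = 40 (n_4 = 5)
Step 3: H = 12/(N(N+1)) * sum(R_i^2/n_i) - 3(N+1)
     = 12/(17*18) * (31.5^2/4 + 30.5^2/3 + 51^2/5 + 40^2/5) - 3*18
     = 0.039216 * 1398.35 - 54
     = 0.837092.
Step 4: Ties present; correction factor C = 1 - 24/(17^3 - 17) = 0.995098. Corrected H = 0.837092 / 0.995098 = 0.841215.
Step 5: Under H0, H ~ chi^2(3); p-value = 0.839586.
Step 6: alpha = 0.1. fail to reject H0.

H = 0.8412, df = 3, p = 0.839586, fail to reject H0.


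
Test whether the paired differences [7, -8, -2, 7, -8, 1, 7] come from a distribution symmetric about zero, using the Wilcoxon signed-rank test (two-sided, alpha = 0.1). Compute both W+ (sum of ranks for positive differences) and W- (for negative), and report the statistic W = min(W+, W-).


Step 1: Drop any zero differences (none here) and take |d_i|.
|d| = [7, 8, 2, 7, 8, 1, 7]
Step 2: Midrank |d_i| (ties get averaged ranks).
ranks: |7|->4, |8|->6.5, |2|->2, |7|->4, |8|->6.5, |1|->1, |7|->4
Step 3: Attach original signs; sum ranks with positive sign and with negative sign.
W+ = 4 + 4 + 1 + 4 = 13
W- = 6.5 + 2 + 6.5 = 15
(Check: W+ + W- = 28 should equal n(n+1)/2 = 28.)
Step 4: Test statistic W = min(W+, W-) = 13.
Step 5: Ties in |d|, so use the tie-corrected normal approximation.
        E[W] = n(n+1)/4 = 7*8/4 = 14.
        Tie groups: |d|=7 (t=3), |d|=8 (t=2); sum(t^3 - t) = 30.
        Var[W] = n(n+1)(2n+1)/24 - sum(t^3-t)/48 = 840/24 - 30/48 = 34.375.
        z = (W - E[W]) / sqrt(Var[W]) = (13 - 14) / 5.8630 = -0.1706.
        Two-sided p = 2*Phi(z) = 0.864569.
Step 6: alpha = 0.1. fail to reject H0.

W+ = 13, W- = 15, W = min = 13, p = 0.864569, fail to reject H0.


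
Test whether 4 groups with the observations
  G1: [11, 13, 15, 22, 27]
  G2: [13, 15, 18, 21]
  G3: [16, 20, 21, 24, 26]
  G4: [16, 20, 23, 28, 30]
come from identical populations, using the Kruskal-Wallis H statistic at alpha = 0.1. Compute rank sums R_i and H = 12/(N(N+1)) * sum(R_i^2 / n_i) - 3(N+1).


Step 1: Combine all N = 19 observations and assign midranks.
sorted (value, group, rank): (11,G1,1), (13,G1,2.5), (13,G2,2.5), (15,G1,4.5), (15,G2,4.5), (16,G3,6.5), (16,G4,6.5), (18,G2,8), (20,G3,9.5), (20,G4,9.5), (21,G2,11.5), (21,G3,11.5), (22,G1,13), (23,G4,14), (24,G3,15), (26,G3,16), (27,G1,17), (28,G4,18), (30,G4,19)
Step 2: Sum ranks within each group.
R_1 = 38 (n_1 = 5)
R_2 = 26.5 (n_2 = 4)
R_3 = 58.5 (n_3 = 5)
R_4 = 67 (n_4 = 5)
Step 3: H = 12/(N(N+1)) * sum(R_i^2/n_i) - 3(N+1)
     = 12/(19*20) * (38^2/5 + 26.5^2/4 + 58.5^2/5 + 67^2/5) - 3*20
     = 0.031579 * 2046.61 - 60
     = 4.629868.
Step 4: Ties present; correction factor C = 1 - 30/(19^3 - 19) = 0.995614. Corrected H = 4.629868 / 0.995614 = 4.650264.
Step 5: Under H0, H ~ chi^2(3); p-value = 0.199272.
Step 6: alpha = 0.1. fail to reject H0.

H = 4.6503, df = 3, p = 0.199272, fail to reject H0.


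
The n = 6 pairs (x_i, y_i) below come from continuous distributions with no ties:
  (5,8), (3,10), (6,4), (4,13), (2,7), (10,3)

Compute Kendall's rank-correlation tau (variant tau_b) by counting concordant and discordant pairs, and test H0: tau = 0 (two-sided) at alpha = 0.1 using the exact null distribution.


Step 1: Enumerate the 15 unordered pairs (i,j) with i<j and classify each by sign(x_j-x_i) * sign(y_j-y_i).
  (1,2):dx=-2,dy=+2->D; (1,3):dx=+1,dy=-4->D; (1,4):dx=-1,dy=+5->D; (1,5):dx=-3,dy=-1->C
  (1,6):dx=+5,dy=-5->D; (2,3):dx=+3,dy=-6->D; (2,4):dx=+1,dy=+3->C; (2,5):dx=-1,dy=-3->C
  (2,6):dx=+7,dy=-7->D; (3,4):dx=-2,dy=+9->D; (3,5):dx=-4,dy=+3->D; (3,6):dx=+4,dy=-1->D
  (4,5):dx=-2,dy=-6->C; (4,6):dx=+6,dy=-10->D; (5,6):dx=+8,dy=-4->D
Step 2: C = 4, D = 11, total pairs = 15.
Step 3: tau = (C - D)/(n(n-1)/2) = (4 - 11)/15 = -0.466667.
Step 4: Exact two-sided p-value (enumerate n! = 720 permutations of y under H0): p = 0.272222.
Step 5: alpha = 0.1. fail to reject H0.

tau_b = -0.4667 (C=4, D=11), p = 0.272222, fail to reject H0.


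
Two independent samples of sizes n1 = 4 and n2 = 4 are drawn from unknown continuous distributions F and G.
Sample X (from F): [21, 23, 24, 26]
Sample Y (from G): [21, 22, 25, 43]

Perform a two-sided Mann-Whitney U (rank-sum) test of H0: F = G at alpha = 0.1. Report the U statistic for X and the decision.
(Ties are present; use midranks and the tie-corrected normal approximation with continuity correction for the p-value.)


Step 1: Combine and sort all 8 observations; assign midranks.
sorted (value, group): (21,X), (21,Y), (22,Y), (23,X), (24,X), (25,Y), (26,X), (43,Y)
ranks: 21->1.5, 21->1.5, 22->3, 23->4, 24->5, 25->6, 26->7, 43->8
Step 2: Rank sum for X: R1 = 1.5 + 4 + 5 + 7 = 17.5.
Step 3: U_X = R1 - n1(n1+1)/2 = 17.5 - 4*5/2 = 17.5 - 10 = 7.5.
       U_Y = n1*n2 - U_X = 16 - 7.5 = 8.5.
Step 4: Ties are present, so use the tie-corrected normal approximation (with continuity correction) for the p-value.
Step 5: p-value = 1.000000; compare to alpha = 0.1. fail to reject H0.

U_X = 7.5, p = 1.000000, fail to reject H0 at alpha = 0.1.


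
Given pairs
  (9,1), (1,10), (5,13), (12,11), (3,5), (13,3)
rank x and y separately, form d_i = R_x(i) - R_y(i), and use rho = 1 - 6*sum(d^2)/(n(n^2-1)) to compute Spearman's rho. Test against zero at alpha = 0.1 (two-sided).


Step 1: Rank x and y separately (midranks; no ties here).
rank(x): 9->4, 1->1, 5->3, 12->5, 3->2, 13->6
rank(y): 1->1, 10->4, 13->6, 11->5, 5->3, 3->2
Step 2: d_i = R_x(i) - R_y(i); compute d_i^2.
  (4-1)^2=9, (1-4)^2=9, (3-6)^2=9, (5-5)^2=0, (2-3)^2=1, (6-2)^2=16
sum(d^2) = 44.
Step 3: rho = 1 - 6*44 / (6*(6^2 - 1)) = 1 - 264/210 = -0.257143.
Step 4: Under H0, t = rho * sqrt((n-2)/(1-rho^2)) = -0.5322 ~ t(4).
Step 5: Two-sided p-value from the t-distribution with 4 df = 0.622787.
Step 6: alpha = 0.1. fail to reject H0.

rho = -0.2571, p = 0.622787, fail to reject H0 at alpha = 0.1.


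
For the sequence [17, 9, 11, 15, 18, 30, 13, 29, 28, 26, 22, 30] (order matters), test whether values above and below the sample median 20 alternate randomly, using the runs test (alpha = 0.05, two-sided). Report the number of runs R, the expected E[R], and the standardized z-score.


Step 1: Compute median = 20; label A = above, B = below.
Labels in order: BBBBBABAAAAA  (n_A = 6, n_B = 6)
Step 2: Count runs R = 4.
Step 3: Under H0 (random ordering), E[R] = 2*n_A*n_B/(n_A+n_B) + 1 = 2*6*6/12 + 1 = 7.0000.
        Var[R] = 2*n_A*n_B*(2*n_A*n_B - n_A - n_B) / ((n_A+n_B)^2 * (n_A+n_B-1)) = 4320/1584 = 2.7273.
        SD[R] = 1.6514.
Step 4: Continuity-corrected z = (R + 0.5 - E[R]) / SD[R] = (4 + 0.5 - 7.0000) / 1.6514 = -1.5138.
Step 5: Two-sided p-value via normal approximation = 2*(1 - Phi(|z|)) = 0.130070.
Step 6: alpha = 0.05. fail to reject H0.

R = 4, z = -1.5138, p = 0.130070, fail to reject H0.


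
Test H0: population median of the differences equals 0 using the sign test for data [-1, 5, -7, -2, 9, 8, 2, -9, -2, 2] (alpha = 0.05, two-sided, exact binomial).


Step 1: Discard zero differences. Original n = 10; n_eff = number of nonzero differences = 10.
Nonzero differences (with sign): -1, +5, -7, -2, +9, +8, +2, -9, -2, +2
Step 2: Count signs: positive = 5, negative = 5.
Step 3: Under H0: P(positive) = 0.5, so the number of positives S ~ Bin(10, 0.5).
Step 4: Two-sided exact p-value = sum of Bin(10,0.5) probabilities at or below the observed probability = 1.000000.
Step 5: alpha = 0.05. fail to reject H0.

n_eff = 10, pos = 5, neg = 5, p = 1.000000, fail to reject H0.


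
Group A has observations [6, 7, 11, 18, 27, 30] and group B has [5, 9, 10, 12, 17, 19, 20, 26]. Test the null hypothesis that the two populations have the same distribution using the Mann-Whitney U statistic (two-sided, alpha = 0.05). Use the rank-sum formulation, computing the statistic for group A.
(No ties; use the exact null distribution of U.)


Step 1: Combine and sort all 14 observations; assign midranks.
sorted (value, group): (5,Y), (6,X), (7,X), (9,Y), (10,Y), (11,X), (12,Y), (17,Y), (18,X), (19,Y), (20,Y), (26,Y), (27,X), (30,X)
ranks: 5->1, 6->2, 7->3, 9->4, 10->5, 11->6, 12->7, 17->8, 18->9, 19->10, 20->11, 26->12, 27->13, 30->14
Step 2: Rank sum for X: R1 = 2 + 3 + 6 + 9 + 13 + 14 = 47.
Step 3: U_X = R1 - n1(n1+1)/2 = 47 - 6*7/2 = 47 - 21 = 26.
       U_Y = n1*n2 - U_X = 48 - 26 = 22.
Step 4: No ties, so the exact null distribution of U (based on enumerating the C(14,6) = 3003 equally likely rank assignments) gives the two-sided p-value.
Step 5: p-value = 0.851815; compare to alpha = 0.05. fail to reject H0.

U_X = 26, p = 0.851815, fail to reject H0 at alpha = 0.05.


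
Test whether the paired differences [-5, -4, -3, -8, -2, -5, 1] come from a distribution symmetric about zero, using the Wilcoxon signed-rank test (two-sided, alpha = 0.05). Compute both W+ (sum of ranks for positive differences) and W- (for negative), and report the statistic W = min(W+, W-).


Step 1: Drop any zero differences (none here) and take |d_i|.
|d| = [5, 4, 3, 8, 2, 5, 1]
Step 2: Midrank |d_i| (ties get averaged ranks).
ranks: |5|->5.5, |4|->4, |3|->3, |8|->7, |2|->2, |5|->5.5, |1|->1
Step 3: Attach original signs; sum ranks with positive sign and with negative sign.
W+ = 1 = 1
W- = 5.5 + 4 + 3 + 7 + 2 + 5.5 = 27
(Check: W+ + W- = 28 should equal n(n+1)/2 = 28.)
Step 4: Test statistic W = min(W+, W-) = 1.
Step 5: Ties in |d|, so use the tie-corrected normal approximation.
        E[W] = n(n+1)/4 = 7*8/4 = 14.
        Tie groups: |d|=5 (t=2); sum(t^3 - t) = 6.
        Var[W] = n(n+1)(2n+1)/24 - sum(t^3-t)/48 = 840/24 - 6/48 = 34.875.
        z = (W - E[W]) / sqrt(Var[W]) = (1 - 14) / 5.9055 = -2.2013.
        Two-sided p = 2*Phi(z) = 0.027712.
Step 6: alpha = 0.05. reject H0.

W+ = 1, W- = 27, W = min = 1, p = 0.027712, reject H0.


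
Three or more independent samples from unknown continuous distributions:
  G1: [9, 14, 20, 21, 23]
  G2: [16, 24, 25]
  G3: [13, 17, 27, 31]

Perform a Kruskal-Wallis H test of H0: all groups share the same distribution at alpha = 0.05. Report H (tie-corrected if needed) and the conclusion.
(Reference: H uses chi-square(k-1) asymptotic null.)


Step 1: Combine all N = 12 observations and assign midranks.
sorted (value, group, rank): (9,G1,1), (13,G3,2), (14,G1,3), (16,G2,4), (17,G3,5), (20,G1,6), (21,G1,7), (23,G1,8), (24,G2,9), (25,G2,10), (27,G3,11), (31,G3,12)
Step 2: Sum ranks within each group.
R_1 = 25 (n_1 = 5)
R_2 = 23 (n_2 = 3)
R_3 = 30 (n_3 = 4)
Step 3: H = 12/(N(N+1)) * sum(R_i^2/n_i) - 3(N+1)
     = 12/(12*13) * (25^2/5 + 23^2/3 + 30^2/4) - 3*13
     = 0.076923 * 526.333 - 39
     = 1.487179.
Step 4: No ties, so H is used without correction.
Step 5: Under H0, H ~ chi^2(2); p-value = 0.475404.
Step 6: alpha = 0.05. fail to reject H0.

H = 1.4872, df = 2, p = 0.475404, fail to reject H0.


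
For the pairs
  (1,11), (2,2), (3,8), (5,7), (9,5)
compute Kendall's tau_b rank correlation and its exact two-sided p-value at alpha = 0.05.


Step 1: Enumerate the 10 unordered pairs (i,j) with i<j and classify each by sign(x_j-x_i) * sign(y_j-y_i).
  (1,2):dx=+1,dy=-9->D; (1,3):dx=+2,dy=-3->D; (1,4):dx=+4,dy=-4->D; (1,5):dx=+8,dy=-6->D
  (2,3):dx=+1,dy=+6->C; (2,4):dx=+3,dy=+5->C; (2,5):dx=+7,dy=+3->C; (3,4):dx=+2,dy=-1->D
  (3,5):dx=+6,dy=-3->D; (4,5):dx=+4,dy=-2->D
Step 2: C = 3, D = 7, total pairs = 10.
Step 3: tau = (C - D)/(n(n-1)/2) = (3 - 7)/10 = -0.400000.
Step 4: Exact two-sided p-value (enumerate n! = 120 permutations of y under H0): p = 0.483333.
Step 5: alpha = 0.05. fail to reject H0.

tau_b = -0.4000 (C=3, D=7), p = 0.483333, fail to reject H0.


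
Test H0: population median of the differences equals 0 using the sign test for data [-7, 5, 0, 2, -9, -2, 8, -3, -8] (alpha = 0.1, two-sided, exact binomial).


Step 1: Discard zero differences. Original n = 9; n_eff = number of nonzero differences = 8.
Nonzero differences (with sign): -7, +5, +2, -9, -2, +8, -3, -8
Step 2: Count signs: positive = 3, negative = 5.
Step 3: Under H0: P(positive) = 0.5, so the number of positives S ~ Bin(8, 0.5).
Step 4: Two-sided exact p-value = sum of Bin(8,0.5) probabilities at or below the observed probability = 0.726562.
Step 5: alpha = 0.1. fail to reject H0.

n_eff = 8, pos = 3, neg = 5, p = 0.726562, fail to reject H0.


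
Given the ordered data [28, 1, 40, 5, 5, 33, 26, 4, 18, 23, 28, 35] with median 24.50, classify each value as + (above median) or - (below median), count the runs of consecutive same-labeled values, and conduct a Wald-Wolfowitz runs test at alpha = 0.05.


Step 1: Compute median = 24.50; label A = above, B = below.
Labels in order: ABABBAABBBAA  (n_A = 6, n_B = 6)
Step 2: Count runs R = 7.
Step 3: Under H0 (random ordering), E[R] = 2*n_A*n_B/(n_A+n_B) + 1 = 2*6*6/12 + 1 = 7.0000.
        Var[R] = 2*n_A*n_B*(2*n_A*n_B - n_A - n_B) / ((n_A+n_B)^2 * (n_A+n_B-1)) = 4320/1584 = 2.7273.
        SD[R] = 1.6514.
Step 4: R = E[R], so z = 0 with no continuity correction.
Step 5: Two-sided p-value via normal approximation = 2*(1 - Phi(|z|)) = 1.000000.
Step 6: alpha = 0.05. fail to reject H0.

R = 7, z = 0.0000, p = 1.000000, fail to reject H0.
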